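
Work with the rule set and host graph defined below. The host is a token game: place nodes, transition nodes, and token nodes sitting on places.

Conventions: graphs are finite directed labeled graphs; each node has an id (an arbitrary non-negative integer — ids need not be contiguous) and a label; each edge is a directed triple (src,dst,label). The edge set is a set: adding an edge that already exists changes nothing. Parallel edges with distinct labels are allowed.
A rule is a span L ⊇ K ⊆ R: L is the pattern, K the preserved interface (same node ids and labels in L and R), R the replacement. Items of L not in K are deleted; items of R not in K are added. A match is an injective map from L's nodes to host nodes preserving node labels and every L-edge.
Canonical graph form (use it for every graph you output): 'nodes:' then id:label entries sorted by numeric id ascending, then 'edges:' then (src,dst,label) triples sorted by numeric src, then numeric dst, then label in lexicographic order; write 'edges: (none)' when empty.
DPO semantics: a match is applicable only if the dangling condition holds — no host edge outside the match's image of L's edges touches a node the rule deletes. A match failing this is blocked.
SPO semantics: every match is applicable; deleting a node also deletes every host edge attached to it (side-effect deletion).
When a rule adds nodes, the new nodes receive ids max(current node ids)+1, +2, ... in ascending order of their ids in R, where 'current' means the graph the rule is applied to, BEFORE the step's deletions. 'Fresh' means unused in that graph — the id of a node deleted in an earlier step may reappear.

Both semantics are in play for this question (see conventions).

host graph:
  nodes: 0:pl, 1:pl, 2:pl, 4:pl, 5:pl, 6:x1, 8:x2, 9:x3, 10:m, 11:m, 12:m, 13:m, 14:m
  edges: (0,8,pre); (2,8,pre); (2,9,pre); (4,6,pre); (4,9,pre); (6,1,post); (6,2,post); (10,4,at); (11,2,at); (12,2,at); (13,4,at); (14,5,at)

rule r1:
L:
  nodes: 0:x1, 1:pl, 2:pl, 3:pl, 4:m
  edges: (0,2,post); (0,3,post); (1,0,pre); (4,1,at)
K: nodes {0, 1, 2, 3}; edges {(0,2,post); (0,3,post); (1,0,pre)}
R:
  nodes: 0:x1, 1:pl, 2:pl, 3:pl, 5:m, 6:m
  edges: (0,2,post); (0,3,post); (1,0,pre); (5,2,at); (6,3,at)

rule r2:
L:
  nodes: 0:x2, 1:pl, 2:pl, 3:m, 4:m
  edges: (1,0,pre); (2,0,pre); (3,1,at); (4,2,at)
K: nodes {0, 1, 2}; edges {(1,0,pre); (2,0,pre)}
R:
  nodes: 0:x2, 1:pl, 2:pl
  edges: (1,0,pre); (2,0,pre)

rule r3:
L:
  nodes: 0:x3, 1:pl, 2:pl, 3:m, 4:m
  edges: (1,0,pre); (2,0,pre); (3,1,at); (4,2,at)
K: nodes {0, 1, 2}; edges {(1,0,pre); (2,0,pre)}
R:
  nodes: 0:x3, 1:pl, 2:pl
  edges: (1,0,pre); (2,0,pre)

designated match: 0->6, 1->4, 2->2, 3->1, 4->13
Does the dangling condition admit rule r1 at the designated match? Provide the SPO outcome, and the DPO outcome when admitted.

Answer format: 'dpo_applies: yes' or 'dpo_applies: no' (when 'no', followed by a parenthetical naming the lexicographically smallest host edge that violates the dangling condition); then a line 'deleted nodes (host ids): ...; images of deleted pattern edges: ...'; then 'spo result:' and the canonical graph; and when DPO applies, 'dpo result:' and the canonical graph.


dpo_applies: yes
deleted nodes (host ids): 13; images of deleted pattern edges: (13,4,at)
spo result:
nodes: 0:pl, 1:pl, 2:pl, 4:pl, 5:pl, 6:x1, 8:x2, 9:x3, 10:m, 11:m, 12:m, 14:m, 15:m, 16:m
edges: (0,8,pre); (2,8,pre); (2,9,pre); (4,6,pre); (4,9,pre); (6,1,post); (6,2,post); (10,4,at); (11,2,at); (12,2,at); (14,5,at); (15,2,at); (16,1,at)
dpo result:
nodes: 0:pl, 1:pl, 2:pl, 4:pl, 5:pl, 6:x1, 8:x2, 9:x3, 10:m, 11:m, 12:m, 14:m, 15:m, 16:m
edges: (0,8,pre); (2,8,pre); (2,9,pre); (4,6,pre); (4,9,pre); (6,1,post); (6,2,post); (10,4,at); (11,2,at); (12,2,at); (14,5,at); (15,2,at); (16,1,at)


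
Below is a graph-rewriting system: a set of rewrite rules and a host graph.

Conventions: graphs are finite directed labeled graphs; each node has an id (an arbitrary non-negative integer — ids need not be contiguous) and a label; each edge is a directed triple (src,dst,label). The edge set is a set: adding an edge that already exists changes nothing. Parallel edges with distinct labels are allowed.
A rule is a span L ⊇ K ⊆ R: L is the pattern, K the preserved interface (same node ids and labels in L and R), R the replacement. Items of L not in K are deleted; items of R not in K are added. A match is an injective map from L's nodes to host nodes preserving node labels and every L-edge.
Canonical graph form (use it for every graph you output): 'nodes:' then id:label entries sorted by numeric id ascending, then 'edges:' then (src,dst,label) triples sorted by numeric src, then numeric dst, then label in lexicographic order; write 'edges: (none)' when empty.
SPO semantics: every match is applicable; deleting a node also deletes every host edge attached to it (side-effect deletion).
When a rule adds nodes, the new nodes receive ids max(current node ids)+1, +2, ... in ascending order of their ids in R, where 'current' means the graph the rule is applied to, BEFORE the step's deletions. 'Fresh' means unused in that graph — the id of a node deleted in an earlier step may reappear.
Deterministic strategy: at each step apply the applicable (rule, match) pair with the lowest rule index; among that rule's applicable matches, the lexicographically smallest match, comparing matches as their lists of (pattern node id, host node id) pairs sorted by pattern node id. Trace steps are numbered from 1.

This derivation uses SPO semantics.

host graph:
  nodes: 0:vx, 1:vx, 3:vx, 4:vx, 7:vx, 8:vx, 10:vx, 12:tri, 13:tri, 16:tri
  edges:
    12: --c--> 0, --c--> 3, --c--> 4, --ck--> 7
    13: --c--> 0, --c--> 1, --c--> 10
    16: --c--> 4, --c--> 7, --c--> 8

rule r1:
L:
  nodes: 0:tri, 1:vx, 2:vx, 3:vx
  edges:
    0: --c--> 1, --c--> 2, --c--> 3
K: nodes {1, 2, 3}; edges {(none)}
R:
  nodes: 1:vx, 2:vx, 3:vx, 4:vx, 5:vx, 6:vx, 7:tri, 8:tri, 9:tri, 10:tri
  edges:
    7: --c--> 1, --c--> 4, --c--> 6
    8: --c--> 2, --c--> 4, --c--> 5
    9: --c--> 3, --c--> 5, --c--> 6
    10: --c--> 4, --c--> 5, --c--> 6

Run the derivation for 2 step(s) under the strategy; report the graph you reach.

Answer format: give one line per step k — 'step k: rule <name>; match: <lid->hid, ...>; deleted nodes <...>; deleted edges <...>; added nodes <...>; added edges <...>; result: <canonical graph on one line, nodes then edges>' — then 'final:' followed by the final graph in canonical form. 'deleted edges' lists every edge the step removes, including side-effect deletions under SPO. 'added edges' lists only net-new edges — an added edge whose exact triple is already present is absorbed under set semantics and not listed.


step 1: rule r1; match: 0->12, 1->0, 2->3, 3->4; deleted nodes 12; deleted edges (12,0,c); (12,3,c); (12,4,c); (12,7,ck); added nodes 17, 18, 19, 20, 21, 22, 23; added edges (20,0,c); (20,17,c); (20,19,c); (21,3,c); (21,17,c); (21,18,c); (22,4,c); (22,18,c); (22,19,c); (23,17,c); (23,18,c); (23,19,c); result: nodes: 0:vx, 1:vx, 3:vx, 4:vx, 7:vx, 8:vx, 10:vx, 13:tri, 16:tri, 17:vx, 18:vx, 19:vx, 20:tri, 21:tri, 22:tri, 23:tri edges: (13,0,c); (13,1,c); (13,10,c); (16,4,c); (16,7,c); (16,8,c); (20,0,c); (20,17,c); (20,19,c); (21,3,c); (21,17,c); (21,18,c); (22,4,c); (22,18,c); (22,19,c); (23,17,c); (23,18,c); (23,19,c)
step 2: rule r1; match: 0->13, 1->0, 2->1, 3->10; deleted nodes 13; deleted edges (13,0,c); (13,1,c); (13,10,c); added nodes 24, 25, 26, 27, 28, 29, 30; added edges (27,0,c); (27,24,c); (27,26,c); (28,1,c); (28,24,c); (28,25,c); (29,10,c); (29,25,c); (29,26,c); (30,24,c); (30,25,c); (30,26,c); result: nodes: 0:vx, 1:vx, 3:vx, 4:vx, 7:vx, 8:vx, 10:vx, 16:tri, 17:vx, 18:vx, 19:vx, 20:tri, 21:tri, 22:tri, 23:tri, 24:vx, 25:vx, 26:vx, 27:tri, 28:tri, 29:tri, 30:tri edges: (16,4,c); (16,7,c); (16,8,c); (20,0,c); (20,17,c); (20,19,c); (21,3,c); (21,17,c); (21,18,c); (22,4,c); (22,18,c); (22,19,c); (23,17,c); (23,18,c); (23,19,c); (27,0,c); (27,24,c); (27,26,c); (28,1,c); (28,24,c); (28,25,c); (29,10,c); (29,25,c); (29,26,c); (30,24,c); (30,25,c); (30,26,c)
final:
nodes: 0:vx, 1:vx, 3:vx, 4:vx, 7:vx, 8:vx, 10:vx, 16:tri, 17:vx, 18:vx, 19:vx, 20:tri, 21:tri, 22:tri, 23:tri, 24:vx, 25:vx, 26:vx, 27:tri, 28:tri, 29:tri, 30:tri
edges: (16,4,c); (16,7,c); (16,8,c); (20,0,c); (20,17,c); (20,19,c); (21,3,c); (21,17,c); (21,18,c); (22,4,c); (22,18,c); (22,19,c); (23,17,c); (23,18,c); (23,19,c); (27,0,c); (27,24,c); (27,26,c); (28,1,c); (28,24,c); (28,25,c); (29,10,c); (29,25,c); (29,26,c); (30,24,c); (30,25,c); (30,26,c)


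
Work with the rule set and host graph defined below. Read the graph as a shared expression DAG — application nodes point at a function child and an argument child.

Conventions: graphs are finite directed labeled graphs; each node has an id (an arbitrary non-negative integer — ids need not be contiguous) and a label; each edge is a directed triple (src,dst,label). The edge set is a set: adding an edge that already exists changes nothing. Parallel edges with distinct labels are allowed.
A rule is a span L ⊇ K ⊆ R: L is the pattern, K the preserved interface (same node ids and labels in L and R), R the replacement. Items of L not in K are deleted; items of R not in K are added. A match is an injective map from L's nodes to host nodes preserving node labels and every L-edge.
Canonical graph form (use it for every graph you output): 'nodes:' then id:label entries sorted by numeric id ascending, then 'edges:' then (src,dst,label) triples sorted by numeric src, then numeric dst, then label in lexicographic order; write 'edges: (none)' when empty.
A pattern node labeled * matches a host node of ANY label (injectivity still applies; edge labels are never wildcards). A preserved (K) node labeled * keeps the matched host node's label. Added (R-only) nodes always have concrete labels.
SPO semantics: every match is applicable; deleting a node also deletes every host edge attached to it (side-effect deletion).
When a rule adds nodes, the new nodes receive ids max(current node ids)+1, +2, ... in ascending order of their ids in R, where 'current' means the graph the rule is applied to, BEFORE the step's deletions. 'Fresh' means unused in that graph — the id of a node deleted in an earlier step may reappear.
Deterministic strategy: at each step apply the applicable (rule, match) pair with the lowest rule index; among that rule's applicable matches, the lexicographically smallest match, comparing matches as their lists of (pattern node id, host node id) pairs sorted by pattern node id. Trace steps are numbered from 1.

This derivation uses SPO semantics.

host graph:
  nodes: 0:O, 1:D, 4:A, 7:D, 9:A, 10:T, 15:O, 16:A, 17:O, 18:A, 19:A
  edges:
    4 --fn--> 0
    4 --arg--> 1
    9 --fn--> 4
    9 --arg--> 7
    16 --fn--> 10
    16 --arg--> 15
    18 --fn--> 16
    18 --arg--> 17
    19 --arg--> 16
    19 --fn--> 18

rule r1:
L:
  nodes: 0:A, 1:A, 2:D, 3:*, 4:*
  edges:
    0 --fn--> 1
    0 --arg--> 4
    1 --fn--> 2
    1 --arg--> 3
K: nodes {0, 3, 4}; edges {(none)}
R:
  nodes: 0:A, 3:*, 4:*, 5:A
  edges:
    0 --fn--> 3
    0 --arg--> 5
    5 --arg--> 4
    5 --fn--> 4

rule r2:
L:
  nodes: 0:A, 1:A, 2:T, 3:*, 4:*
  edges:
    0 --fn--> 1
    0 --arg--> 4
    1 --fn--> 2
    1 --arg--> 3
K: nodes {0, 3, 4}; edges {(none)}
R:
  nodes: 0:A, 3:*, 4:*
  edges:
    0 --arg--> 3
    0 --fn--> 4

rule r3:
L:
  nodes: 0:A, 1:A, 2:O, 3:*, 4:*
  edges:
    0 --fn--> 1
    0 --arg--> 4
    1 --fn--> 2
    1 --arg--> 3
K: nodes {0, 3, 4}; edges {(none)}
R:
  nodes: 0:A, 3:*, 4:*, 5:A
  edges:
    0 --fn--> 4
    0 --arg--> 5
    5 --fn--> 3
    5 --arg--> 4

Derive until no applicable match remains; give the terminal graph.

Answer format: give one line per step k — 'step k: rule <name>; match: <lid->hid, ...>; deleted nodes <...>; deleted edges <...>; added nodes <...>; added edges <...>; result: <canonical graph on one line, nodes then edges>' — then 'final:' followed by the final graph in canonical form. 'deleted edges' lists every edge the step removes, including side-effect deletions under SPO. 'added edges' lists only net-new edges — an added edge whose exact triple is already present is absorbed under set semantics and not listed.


step 1: rule r2; match: 0->18, 1->16, 2->10, 3->15, 4->17; deleted nodes 10, 16; deleted edges (16,10,fn); (16,15,arg); (18,16,fn); (18,17,arg); (19,16,arg); added nodes (none); added edges (18,15,arg); (18,17,fn); result: nodes: 0:O, 1:D, 4:A, 7:D, 9:A, 15:O, 17:O, 18:A, 19:A edges: (4,0,fn); (4,1,arg); (9,4,fn); (9,7,arg); (18,15,arg); (18,17,fn); (19,18,fn)
step 2: rule r3; match: 0->9, 1->4, 2->0, 3->1, 4->7; deleted nodes 0, 4; deleted edges (4,0,fn); (4,1,arg); (9,4,fn); (9,7,arg); added nodes 20; added edges (9,7,fn); (9,20,arg); (20,1,fn); (20,7,arg); result: nodes: 1:D, 7:D, 9:A, 15:O, 17:O, 18:A, 19:A, 20:A edges: (9,7,fn); (9,20,arg); (18,15,arg); (18,17,fn); (19,18,fn); (20,1,fn); (20,7,arg)
final:
nodes: 1:D, 7:D, 9:A, 15:O, 17:O, 18:A, 19:A, 20:A
edges: (9,7,fn); (9,20,arg); (18,15,arg); (18,17,fn); (19,18,fn); (20,1,fn); (20,7,arg)


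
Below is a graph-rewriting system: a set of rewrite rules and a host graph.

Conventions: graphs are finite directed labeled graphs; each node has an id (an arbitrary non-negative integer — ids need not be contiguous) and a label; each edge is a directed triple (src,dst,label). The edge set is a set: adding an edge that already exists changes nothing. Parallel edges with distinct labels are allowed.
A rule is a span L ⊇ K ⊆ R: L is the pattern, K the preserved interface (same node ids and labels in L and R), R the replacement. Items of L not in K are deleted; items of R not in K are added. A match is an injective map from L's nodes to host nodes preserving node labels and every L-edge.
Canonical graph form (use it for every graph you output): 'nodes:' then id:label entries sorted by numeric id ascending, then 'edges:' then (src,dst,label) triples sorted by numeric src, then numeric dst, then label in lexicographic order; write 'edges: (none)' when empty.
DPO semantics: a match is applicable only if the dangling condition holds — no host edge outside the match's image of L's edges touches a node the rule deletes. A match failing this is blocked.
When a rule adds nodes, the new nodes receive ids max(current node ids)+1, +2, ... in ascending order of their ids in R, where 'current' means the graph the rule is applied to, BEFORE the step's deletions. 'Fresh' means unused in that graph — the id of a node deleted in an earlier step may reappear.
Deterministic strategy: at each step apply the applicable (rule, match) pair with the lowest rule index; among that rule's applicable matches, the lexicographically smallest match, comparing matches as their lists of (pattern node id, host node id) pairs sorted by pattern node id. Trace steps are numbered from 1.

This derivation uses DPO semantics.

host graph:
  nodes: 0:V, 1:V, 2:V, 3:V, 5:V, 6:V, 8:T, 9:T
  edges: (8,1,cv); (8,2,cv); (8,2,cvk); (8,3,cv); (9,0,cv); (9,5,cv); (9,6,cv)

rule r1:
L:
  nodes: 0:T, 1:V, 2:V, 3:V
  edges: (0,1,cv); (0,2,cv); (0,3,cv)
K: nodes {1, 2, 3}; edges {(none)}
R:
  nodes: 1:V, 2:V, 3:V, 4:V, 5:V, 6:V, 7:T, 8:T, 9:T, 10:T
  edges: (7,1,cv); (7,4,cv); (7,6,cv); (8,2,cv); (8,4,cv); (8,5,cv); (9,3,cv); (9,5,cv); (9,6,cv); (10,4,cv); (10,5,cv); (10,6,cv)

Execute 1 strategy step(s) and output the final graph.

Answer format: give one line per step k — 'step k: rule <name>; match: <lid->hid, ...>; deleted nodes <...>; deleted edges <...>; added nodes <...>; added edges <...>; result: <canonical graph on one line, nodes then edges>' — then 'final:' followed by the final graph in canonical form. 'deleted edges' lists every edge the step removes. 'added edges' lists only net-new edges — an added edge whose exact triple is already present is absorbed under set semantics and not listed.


step 1: rule r1; match: 0->9, 1->0, 2->5, 3->6; deleted nodes 9; deleted edges (9,0,cv); (9,5,cv); (9,6,cv); added nodes 10, 11, 12, 13, 14, 15, 16; added edges (13,0,cv); (13,10,cv); (13,12,cv); (14,5,cv); (14,10,cv); (14,11,cv); (15,6,cv); (15,11,cv); (15,12,cv); (16,10,cv); (16,11,cv); (16,12,cv); result: nodes: 0:V, 1:V, 2:V, 3:V, 5:V, 6:V, 8:T, 10:V, 11:V, 12:V, 13:T, 14:T, 15:T, 16:T edges: (8,1,cv); (8,2,cv); (8,2,cvk); (8,3,cv); (13,0,cv); (13,10,cv); (13,12,cv); (14,5,cv); (14,10,cv); (14,11,cv); (15,6,cv); (15,11,cv); (15,12,cv); (16,10,cv); (16,11,cv); (16,12,cv)
final:
nodes: 0:V, 1:V, 2:V, 3:V, 5:V, 6:V, 8:T, 10:V, 11:V, 12:V, 13:T, 14:T, 15:T, 16:T
edges: (8,1,cv); (8,2,cv); (8,2,cvk); (8,3,cv); (13,0,cv); (13,10,cv); (13,12,cv); (14,5,cv); (14,10,cv); (14,11,cv); (15,6,cv); (15,11,cv); (15,12,cv); (16,10,cv); (16,11,cv); (16,12,cv)


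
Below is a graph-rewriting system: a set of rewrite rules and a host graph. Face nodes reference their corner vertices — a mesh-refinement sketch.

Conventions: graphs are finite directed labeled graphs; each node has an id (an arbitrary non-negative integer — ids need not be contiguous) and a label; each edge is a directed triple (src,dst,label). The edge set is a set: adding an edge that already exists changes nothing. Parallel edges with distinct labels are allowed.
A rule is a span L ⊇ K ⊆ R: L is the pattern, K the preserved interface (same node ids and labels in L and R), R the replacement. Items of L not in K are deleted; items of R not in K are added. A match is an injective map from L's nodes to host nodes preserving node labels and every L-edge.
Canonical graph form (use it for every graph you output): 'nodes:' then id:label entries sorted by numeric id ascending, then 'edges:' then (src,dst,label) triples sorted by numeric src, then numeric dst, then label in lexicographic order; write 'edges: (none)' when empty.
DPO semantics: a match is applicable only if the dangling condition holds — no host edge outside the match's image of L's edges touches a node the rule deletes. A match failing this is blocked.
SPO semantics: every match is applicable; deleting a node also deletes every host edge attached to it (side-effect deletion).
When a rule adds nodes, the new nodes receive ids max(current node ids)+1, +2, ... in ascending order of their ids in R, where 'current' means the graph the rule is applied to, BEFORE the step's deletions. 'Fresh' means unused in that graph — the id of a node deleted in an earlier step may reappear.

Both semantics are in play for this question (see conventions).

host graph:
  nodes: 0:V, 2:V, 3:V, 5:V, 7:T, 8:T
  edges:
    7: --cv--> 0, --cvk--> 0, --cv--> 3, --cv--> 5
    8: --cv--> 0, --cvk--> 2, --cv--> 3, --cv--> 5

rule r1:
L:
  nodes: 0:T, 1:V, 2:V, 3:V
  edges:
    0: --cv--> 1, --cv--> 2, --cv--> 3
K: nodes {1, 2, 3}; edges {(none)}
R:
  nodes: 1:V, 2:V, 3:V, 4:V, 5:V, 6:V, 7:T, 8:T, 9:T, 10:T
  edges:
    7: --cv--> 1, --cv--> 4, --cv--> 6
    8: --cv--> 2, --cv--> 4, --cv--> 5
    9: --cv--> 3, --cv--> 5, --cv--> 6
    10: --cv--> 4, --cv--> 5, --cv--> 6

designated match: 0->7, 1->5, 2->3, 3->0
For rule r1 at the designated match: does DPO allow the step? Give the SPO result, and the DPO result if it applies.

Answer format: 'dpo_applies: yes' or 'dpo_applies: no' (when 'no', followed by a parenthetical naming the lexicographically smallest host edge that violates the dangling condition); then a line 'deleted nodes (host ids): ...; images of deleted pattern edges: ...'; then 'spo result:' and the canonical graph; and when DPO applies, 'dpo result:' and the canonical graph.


dpo_applies: no
(the rule deletes node 7, which keeps host edge (7,0,cvk) outside the match image — the dangling condition fails, DPO blocks; SPO proceeds and side-deletes such edges)
deleted nodes (host ids): 7; images of deleted pattern edges: (7,0,cv); (7,3,cv); (7,5,cv)
spo result:
nodes: 0:V, 2:V, 3:V, 5:V, 8:T, 9:V, 10:V, 11:V, 12:T, 13:T, 14:T, 15:T
edges: (8,0,cv); (8,2,cvk); (8,3,cv); (8,5,cv); (12,5,cv); (12,9,cv); (12,11,cv); (13,3,cv); (13,9,cv); (13,10,cv); (14,0,cv); (14,10,cv); (14,11,cv); (15,9,cv); (15,10,cv); (15,11,cv)


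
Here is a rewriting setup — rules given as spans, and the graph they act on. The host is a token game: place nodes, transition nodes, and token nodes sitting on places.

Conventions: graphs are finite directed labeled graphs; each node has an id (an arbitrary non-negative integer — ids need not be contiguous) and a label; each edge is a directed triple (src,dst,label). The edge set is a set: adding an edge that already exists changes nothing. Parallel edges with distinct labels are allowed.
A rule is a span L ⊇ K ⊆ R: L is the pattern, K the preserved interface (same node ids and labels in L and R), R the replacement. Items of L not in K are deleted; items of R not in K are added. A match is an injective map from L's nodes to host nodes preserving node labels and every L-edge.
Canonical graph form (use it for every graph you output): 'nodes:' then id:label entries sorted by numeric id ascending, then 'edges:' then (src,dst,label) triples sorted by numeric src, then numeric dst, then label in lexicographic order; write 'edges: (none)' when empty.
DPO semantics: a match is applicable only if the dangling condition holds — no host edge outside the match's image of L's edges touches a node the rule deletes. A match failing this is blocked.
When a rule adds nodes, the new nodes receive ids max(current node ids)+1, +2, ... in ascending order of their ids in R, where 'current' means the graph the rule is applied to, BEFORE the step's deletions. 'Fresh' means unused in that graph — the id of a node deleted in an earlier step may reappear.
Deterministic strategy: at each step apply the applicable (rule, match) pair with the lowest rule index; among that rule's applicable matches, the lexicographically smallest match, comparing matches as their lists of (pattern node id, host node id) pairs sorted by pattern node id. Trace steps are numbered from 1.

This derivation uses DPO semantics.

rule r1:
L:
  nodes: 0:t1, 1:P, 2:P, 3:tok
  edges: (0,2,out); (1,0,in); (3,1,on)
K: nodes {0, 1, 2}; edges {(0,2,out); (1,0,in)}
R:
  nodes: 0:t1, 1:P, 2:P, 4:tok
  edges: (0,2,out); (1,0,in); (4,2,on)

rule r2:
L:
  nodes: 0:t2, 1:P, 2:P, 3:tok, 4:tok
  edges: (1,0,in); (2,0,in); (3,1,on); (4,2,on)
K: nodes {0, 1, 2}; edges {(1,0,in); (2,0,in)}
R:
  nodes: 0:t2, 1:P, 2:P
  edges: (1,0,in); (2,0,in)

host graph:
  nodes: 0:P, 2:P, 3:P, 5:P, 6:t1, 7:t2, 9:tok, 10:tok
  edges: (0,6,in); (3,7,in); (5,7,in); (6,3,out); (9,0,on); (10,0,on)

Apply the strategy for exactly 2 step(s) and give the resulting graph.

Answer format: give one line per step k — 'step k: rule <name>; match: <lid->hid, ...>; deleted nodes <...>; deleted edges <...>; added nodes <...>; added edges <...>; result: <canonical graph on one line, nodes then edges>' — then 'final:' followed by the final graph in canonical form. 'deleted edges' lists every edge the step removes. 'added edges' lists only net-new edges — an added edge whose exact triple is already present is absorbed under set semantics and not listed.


step 1: rule r1; match: 0->6, 1->0, 2->3, 3->9; deleted nodes 9; deleted edges (9,0,on); added nodes 11; added edges (11,3,on); result: nodes: 0:P, 2:P, 3:P, 5:P, 6:t1, 7:t2, 10:tok, 11:tok edges: (0,6,in); (3,7,in); (5,7,in); (6,3,out); (10,0,on); (11,3,on)
step 2: rule r1; match: 0->6, 1->0, 2->3, 3->10; deleted nodes 10; deleted edges (10,0,on); added nodes 12; added edges (12,3,on); result: nodes: 0:P, 2:P, 3:P, 5:P, 6:t1, 7:t2, 11:tok, 12:tok edges: (0,6,in); (3,7,in); (5,7,in); (6,3,out); (11,3,on); (12,3,on)
final:
nodes: 0:P, 2:P, 3:P, 5:P, 6:t1, 7:t2, 11:tok, 12:tok
edges: (0,6,in); (3,7,in); (5,7,in); (6,3,out); (11,3,on); (12,3,on)


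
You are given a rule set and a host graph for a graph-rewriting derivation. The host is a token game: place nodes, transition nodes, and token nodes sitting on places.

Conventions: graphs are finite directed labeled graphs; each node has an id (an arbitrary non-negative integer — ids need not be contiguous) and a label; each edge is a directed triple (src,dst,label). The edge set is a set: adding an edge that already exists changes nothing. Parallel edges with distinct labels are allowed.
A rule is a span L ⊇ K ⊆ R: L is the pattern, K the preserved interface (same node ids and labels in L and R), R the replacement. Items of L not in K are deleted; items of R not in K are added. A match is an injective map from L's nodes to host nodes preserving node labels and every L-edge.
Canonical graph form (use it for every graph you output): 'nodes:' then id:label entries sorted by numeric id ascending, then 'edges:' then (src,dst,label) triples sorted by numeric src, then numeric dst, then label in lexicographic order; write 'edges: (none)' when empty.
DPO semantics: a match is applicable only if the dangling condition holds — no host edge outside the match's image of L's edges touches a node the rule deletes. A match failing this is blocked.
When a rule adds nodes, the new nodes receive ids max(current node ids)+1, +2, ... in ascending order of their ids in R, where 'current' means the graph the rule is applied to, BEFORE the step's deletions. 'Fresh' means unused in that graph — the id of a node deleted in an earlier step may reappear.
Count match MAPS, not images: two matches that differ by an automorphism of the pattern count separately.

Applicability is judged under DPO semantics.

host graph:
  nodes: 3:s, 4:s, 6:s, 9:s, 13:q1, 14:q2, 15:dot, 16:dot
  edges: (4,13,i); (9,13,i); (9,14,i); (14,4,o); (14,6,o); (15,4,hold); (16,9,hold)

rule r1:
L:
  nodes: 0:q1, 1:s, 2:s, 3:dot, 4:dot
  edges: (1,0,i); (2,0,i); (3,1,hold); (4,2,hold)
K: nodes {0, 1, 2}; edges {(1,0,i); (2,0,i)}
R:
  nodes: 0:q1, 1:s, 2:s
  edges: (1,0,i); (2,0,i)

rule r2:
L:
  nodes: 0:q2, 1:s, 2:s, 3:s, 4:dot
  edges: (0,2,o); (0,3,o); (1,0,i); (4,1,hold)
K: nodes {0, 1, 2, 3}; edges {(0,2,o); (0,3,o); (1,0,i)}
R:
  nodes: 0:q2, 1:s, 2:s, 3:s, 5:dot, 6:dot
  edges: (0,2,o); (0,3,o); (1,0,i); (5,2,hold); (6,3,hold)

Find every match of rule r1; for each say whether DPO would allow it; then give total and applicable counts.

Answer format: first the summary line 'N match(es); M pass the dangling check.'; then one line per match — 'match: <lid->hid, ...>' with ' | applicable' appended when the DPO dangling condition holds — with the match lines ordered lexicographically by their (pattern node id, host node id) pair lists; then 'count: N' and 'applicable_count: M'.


2 match(es); 2 pass the dangling check.
match: 0->13, 1->4, 2->9, 3->15, 4->16 | applicable
match: 0->13, 1->9, 2->4, 3->16, 4->15 | applicable
count: 2
applicable_count: 2


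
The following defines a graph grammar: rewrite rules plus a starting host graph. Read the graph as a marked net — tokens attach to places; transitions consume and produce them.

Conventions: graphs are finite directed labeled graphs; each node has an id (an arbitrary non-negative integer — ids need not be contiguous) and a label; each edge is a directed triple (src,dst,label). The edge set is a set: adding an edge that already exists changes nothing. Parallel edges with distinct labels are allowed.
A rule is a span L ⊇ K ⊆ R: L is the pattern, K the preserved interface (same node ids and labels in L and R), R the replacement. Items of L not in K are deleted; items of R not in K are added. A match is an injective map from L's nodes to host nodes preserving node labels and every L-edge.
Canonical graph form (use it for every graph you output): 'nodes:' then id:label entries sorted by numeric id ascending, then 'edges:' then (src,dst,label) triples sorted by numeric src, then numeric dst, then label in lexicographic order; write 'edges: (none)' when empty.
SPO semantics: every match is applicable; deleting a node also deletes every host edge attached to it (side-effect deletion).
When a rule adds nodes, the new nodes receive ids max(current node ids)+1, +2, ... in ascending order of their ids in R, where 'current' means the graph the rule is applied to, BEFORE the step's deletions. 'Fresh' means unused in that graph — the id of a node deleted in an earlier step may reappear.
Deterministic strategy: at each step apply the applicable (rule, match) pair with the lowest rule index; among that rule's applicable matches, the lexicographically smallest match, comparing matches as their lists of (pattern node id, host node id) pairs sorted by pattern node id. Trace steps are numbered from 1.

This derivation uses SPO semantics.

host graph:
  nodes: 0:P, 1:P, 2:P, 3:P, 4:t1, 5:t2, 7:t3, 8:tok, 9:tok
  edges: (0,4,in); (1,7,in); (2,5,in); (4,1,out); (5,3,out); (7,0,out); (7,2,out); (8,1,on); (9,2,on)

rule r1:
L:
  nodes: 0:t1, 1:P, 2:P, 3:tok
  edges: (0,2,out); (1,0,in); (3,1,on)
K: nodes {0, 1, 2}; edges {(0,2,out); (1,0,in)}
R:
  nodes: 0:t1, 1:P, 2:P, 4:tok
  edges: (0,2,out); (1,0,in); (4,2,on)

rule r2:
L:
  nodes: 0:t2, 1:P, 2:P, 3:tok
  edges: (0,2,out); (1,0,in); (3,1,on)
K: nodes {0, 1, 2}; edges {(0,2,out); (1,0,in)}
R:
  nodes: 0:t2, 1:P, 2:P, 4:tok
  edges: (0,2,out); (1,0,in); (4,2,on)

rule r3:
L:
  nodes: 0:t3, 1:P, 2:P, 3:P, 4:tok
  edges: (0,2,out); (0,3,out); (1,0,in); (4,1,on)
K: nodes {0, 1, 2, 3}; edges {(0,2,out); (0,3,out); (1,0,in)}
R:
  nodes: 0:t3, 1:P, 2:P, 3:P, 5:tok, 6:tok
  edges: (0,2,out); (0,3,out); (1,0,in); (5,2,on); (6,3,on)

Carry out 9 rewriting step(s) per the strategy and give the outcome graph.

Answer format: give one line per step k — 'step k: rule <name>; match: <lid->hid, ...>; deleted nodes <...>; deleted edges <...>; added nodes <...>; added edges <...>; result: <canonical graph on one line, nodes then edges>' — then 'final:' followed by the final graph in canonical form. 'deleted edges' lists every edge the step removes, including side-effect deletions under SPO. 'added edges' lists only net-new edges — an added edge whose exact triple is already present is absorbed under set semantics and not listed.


step 1: rule r2; match: 0->5, 1->2, 2->3, 3->9; deleted nodes 9; deleted edges (9,2,on); added nodes 10; added edges (10,3,on); result: nodes: 0:P, 1:P, 2:P, 3:P, 4:t1, 5:t2, 7:t3, 8:tok, 10:tok edges: (0,4,in); (1,7,in); (2,5,in); (4,1,out); (5,3,out); (7,0,out); (7,2,out); (8,1,on); (10,3,on)
step 2: rule r3; match: 0->7, 1->1, 2->0, 3->2, 4->8; deleted nodes 8; deleted edges (8,1,on); added nodes 11, 12; added edges (11,0,on); (12,2,on); result: nodes: 0:P, 1:P, 2:P, 3:P, 4:t1, 5:t2, 7:t3, 10:tok, 11:tok, 12:tok edges: (0,4,in); (1,7,in); (2,5,in); (4,1,out); (5,3,out); (7,0,out); (7,2,out); (10,3,on); (11,0,on); (12,2,on)
step 3: rule r1; match: 0->4, 1->0, 2->1, 3->11; deleted nodes 11; deleted edges (11,0,on); added nodes 13; added edges (13,1,on); result: nodes: 0:P, 1:P, 2:P, 3:P, 4:t1, 5:t2, 7:t3, 10:tok, 12:tok, 13:tok edges: (0,4,in); (1,7,in); (2,5,in); (4,1,out); (5,3,out); (7,0,out); (7,2,out); (10,3,on); (12,2,on); (13,1,on)
step 4: rule r2; match: 0->5, 1->2, 2->3, 3->12; deleted nodes 12; deleted edges (12,2,on); added nodes 14; added edges (14,3,on); result: nodes: 0:P, 1:P, 2:P, 3:P, 4:t1, 5:t2, 7:t3, 10:tok, 13:tok, 14:tok edges: (0,4,in); (1,7,in); (2,5,in); (4,1,out); (5,3,out); (7,0,out); (7,2,out); (10,3,on); (13,1,on); (14,3,on)
step 5: rule r3; match: 0->7, 1->1, 2->0, 3->2, 4->13; deleted nodes 13; deleted edges (13,1,on); added nodes 15, 16; added edges (15,0,on); (16,2,on); result: nodes: 0:P, 1:P, 2:P, 3:P, 4:t1, 5:t2, 7:t3, 10:tok, 14:tok, 15:tok, 16:tok edges: (0,4,in); (1,7,in); (2,5,in); (4,1,out); (5,3,out); (7,0,out); (7,2,out); (10,3,on); (14,3,on); (15,0,on); (16,2,on)
step 6: rule r1; match: 0->4, 1->0, 2->1, 3->15; deleted nodes 15; deleted edges (15,0,on); added nodes 17; added edges (17,1,on); result: nodes: 0:P, 1:P, 2:P, 3:P, 4:t1, 5:t2, 7:t3, 10:tok, 14:tok, 16:tok, 17:tok edges: (0,4,in); (1,7,in); (2,5,in); (4,1,out); (5,3,out); (7,0,out); (7,2,out); (10,3,on); (14,3,on); (16,2,on); (17,1,on)
step 7: rule r2; match: 0->5, 1->2, 2->3, 3->16; deleted nodes 16; deleted edges (16,2,on); added nodes 18; added edges (18,3,on); result: nodes: 0:P, 1:P, 2:P, 3:P, 4:t1, 5:t2, 7:t3, 10:tok, 14:tok, 17:tok, 18:tok edges: (0,4,in); (1,7,in); (2,5,in); (4,1,out); (5,3,out); (7,0,out); (7,2,out); (10,3,on); (14,3,on); (17,1,on); (18,3,on)
step 8: rule r3; match: 0->7, 1->1, 2->0, 3->2, 4->17; deleted nodes 17; deleted edges (17,1,on); added nodes 19, 20; added edges (19,0,on); (20,2,on); result: nodes: 0:P, 1:P, 2:P, 3:P, 4:t1, 5:t2, 7:t3, 10:tok, 14:tok, 18:tok, 19:tok, 20:tok edges: (0,4,in); (1,7,in); (2,5,in); (4,1,out); (5,3,out); (7,0,out); (7,2,out); (10,3,on); (14,3,on); (18,3,on); (19,0,on); (20,2,on)
step 9: rule r1; match: 0->4, 1->0, 2->1, 3->19; deleted nodes 19; deleted edges (19,0,on); added nodes 21; added edges (21,1,on); result: nodes: 0:P, 1:P, 2:P, 3:P, 4:t1, 5:t2, 7:t3, 10:tok, 14:tok, 18:tok, 20:tok, 21:tok edges: (0,4,in); (1,7,in); (2,5,in); (4,1,out); (5,3,out); (7,0,out); (7,2,out); (10,3,on); (14,3,on); (18,3,on); (20,2,on); (21,1,on)
final:
nodes: 0:P, 1:P, 2:P, 3:P, 4:t1, 5:t2, 7:t3, 10:tok, 14:tok, 18:tok, 20:tok, 21:tok
edges: (0,4,in); (1,7,in); (2,5,in); (4,1,out); (5,3,out); (7,0,out); (7,2,out); (10,3,on); (14,3,on); (18,3,on); (20,2,on); (21,1,on)


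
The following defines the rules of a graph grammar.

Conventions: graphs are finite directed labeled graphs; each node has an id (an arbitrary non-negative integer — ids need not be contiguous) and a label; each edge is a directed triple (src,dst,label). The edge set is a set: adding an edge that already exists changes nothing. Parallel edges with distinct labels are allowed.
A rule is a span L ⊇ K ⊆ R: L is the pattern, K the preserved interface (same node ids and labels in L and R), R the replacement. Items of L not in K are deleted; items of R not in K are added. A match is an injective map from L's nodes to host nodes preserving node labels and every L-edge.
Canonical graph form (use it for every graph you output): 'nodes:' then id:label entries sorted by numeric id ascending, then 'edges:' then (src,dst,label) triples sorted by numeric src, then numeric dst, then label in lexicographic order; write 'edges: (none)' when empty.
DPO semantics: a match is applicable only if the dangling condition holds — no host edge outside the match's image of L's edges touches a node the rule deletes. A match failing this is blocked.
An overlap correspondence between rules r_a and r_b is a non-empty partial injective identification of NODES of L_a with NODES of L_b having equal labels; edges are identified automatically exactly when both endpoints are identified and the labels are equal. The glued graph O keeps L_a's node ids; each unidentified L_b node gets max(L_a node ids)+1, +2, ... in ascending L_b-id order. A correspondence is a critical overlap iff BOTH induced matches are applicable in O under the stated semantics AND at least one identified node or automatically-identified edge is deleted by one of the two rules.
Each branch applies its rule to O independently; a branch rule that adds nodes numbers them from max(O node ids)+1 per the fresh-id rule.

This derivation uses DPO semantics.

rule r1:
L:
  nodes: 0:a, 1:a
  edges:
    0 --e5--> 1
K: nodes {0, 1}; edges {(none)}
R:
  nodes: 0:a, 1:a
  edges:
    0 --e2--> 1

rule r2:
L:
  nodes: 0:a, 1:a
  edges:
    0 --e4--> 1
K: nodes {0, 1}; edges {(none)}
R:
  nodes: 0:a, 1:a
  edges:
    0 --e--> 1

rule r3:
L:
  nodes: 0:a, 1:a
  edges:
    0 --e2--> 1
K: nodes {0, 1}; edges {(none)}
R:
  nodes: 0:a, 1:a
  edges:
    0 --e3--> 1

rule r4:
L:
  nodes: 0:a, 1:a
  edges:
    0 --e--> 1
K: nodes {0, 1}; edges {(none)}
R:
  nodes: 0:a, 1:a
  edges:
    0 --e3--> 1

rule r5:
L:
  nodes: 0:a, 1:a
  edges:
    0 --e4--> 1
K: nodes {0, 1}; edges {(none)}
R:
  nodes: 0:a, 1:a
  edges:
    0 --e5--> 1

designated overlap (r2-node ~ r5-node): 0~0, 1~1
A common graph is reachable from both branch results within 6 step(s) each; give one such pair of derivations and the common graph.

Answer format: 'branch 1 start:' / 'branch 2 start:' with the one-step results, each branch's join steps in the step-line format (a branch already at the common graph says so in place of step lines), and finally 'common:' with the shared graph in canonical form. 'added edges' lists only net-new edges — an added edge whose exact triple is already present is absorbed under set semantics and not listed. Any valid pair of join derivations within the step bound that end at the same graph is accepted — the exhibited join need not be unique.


branch 1 start:
nodes: 0:a, 1:a
edges: (0,1,e)
branch 2 start:
nodes: 0:a, 1:a
edges: (0,1,e5)
branch 1 step 1: rule r4; match: 0->0, 1->1; deleted nodes (none); deleted edges (0,1,e); added nodes (none); added edges (0,1,e3); result: nodes: 0:a, 1:a edges: (0,1,e3)
branch 2 step 1: rule r1; match: 0->0, 1->1; deleted nodes (none); deleted edges (0,1,e5); added nodes (none); added edges (0,1,e2); result: nodes: 0:a, 1:a edges: (0,1,e2)
branch 2 step 2: rule r3; match: 0->0, 1->1; deleted nodes (none); deleted edges (0,1,e2); added nodes (none); added edges (0,1,e3); result: nodes: 0:a, 1:a edges: (0,1,e3)
common:
nodes: 0:a, 1:a
edges: (0,1,e3)


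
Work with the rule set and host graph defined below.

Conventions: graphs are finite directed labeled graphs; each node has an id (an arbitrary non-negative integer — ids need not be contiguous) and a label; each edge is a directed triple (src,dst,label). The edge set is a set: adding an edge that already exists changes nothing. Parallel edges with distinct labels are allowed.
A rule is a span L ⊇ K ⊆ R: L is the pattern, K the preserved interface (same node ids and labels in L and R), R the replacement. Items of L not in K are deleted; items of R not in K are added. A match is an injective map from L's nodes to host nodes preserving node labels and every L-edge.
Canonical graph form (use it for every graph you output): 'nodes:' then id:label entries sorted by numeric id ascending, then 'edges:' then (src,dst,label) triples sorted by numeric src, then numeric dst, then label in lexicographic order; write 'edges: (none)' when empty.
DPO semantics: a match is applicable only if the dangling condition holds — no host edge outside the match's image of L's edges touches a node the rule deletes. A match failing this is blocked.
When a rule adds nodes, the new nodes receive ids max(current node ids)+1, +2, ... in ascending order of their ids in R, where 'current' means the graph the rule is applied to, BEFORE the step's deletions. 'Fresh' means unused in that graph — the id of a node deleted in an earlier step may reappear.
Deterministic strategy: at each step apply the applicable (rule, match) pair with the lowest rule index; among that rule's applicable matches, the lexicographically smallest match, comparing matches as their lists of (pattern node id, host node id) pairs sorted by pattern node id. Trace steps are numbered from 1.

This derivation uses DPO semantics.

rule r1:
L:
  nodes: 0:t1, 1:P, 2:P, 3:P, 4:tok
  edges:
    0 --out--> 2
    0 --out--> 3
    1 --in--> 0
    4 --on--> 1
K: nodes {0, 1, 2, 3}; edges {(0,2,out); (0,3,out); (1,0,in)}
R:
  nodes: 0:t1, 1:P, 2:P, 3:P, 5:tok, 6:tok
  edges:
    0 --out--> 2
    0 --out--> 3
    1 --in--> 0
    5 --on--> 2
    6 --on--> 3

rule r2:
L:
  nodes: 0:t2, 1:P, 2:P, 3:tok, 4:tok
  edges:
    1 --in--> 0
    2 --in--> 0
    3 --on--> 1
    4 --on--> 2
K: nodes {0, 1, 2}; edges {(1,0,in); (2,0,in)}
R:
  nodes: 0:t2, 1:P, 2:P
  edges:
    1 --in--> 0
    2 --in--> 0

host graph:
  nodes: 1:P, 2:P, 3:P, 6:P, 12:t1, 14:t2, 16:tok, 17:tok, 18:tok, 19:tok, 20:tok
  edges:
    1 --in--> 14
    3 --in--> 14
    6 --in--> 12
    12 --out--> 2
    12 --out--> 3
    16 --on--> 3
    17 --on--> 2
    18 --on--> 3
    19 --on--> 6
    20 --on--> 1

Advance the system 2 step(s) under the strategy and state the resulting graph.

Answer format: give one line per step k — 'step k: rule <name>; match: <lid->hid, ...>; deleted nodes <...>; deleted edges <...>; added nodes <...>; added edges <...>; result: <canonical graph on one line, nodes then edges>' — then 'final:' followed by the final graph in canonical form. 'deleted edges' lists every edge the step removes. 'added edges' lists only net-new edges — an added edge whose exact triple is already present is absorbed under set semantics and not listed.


step 1: rule r1; match: 0->12, 1->6, 2->2, 3->3, 4->19; deleted nodes 19; deleted edges (19,6,on); added nodes 21, 22; added edges (21,2,on); (22,3,on); result: nodes: 1:P, 2:P, 3:P, 6:P, 12:t1, 14:t2, 16:tok, 17:tok, 18:tok, 20:tok, 21:tok, 22:tok edges: (1,14,in); (3,14,in); (6,12,in); (12,2,out); (12,3,out); (16,3,on); (17,2,on); (18,3,on); (20,1,on); (21,2,on); (22,3,on)
step 2: rule r2; match: 0->14, 1->1, 2->3, 3->20, 4->16; deleted nodes 16, 20; deleted edges (16,3,on); (20,1,on); added nodes (none); added edges (none); result: nodes: 1:P, 2:P, 3:P, 6:P, 12:t1, 14:t2, 17:tok, 18:tok, 21:tok, 22:tok edges: (1,14,in); (3,14,in); (6,12,in); (12,2,out); (12,3,out); (17,2,on); (18,3,on); (21,2,on); (22,3,on)
final:
nodes: 1:P, 2:P, 3:P, 6:P, 12:t1, 14:t2, 17:tok, 18:tok, 21:tok, 22:tok
edges: (1,14,in); (3,14,in); (6,12,in); (12,2,out); (12,3,out); (17,2,on); (18,3,on); (21,2,on); (22,3,on)
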